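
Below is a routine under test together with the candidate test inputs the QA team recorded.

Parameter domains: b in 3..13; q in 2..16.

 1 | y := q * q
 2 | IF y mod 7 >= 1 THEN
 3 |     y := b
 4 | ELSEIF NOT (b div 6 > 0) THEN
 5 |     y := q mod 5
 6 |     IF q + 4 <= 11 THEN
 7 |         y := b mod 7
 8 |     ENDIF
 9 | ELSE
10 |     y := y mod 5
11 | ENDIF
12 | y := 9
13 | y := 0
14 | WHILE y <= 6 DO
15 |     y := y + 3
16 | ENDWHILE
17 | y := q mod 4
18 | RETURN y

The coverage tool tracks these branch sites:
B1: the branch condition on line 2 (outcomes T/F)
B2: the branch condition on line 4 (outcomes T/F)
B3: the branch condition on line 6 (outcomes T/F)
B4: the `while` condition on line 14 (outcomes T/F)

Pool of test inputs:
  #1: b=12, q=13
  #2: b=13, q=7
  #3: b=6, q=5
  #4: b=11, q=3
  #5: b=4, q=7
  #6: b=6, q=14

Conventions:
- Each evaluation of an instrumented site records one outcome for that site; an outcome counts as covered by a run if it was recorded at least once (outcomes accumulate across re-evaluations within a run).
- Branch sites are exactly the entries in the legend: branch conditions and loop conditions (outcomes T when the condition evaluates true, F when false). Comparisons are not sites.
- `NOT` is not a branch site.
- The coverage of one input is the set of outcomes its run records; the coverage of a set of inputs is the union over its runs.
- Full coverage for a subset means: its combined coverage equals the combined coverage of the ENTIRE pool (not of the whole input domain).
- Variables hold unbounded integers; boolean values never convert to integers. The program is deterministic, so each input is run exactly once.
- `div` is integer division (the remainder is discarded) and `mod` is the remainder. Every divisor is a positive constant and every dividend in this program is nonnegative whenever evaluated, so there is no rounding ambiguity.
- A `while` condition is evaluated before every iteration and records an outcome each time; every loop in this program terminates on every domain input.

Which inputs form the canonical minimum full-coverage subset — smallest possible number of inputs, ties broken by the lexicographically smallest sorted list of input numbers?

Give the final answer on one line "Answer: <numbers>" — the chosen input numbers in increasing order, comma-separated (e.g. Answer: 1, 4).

input #1 (b=12, q=13): covers B1=T, B4=T, B4=F
input #2 (b=13, q=7): covers B1=F, B2=F, B4=T, B4=F
input #3 (b=6, q=5): covers B1=T, B4=T, B4=F
input #4 (b=11, q=3): covers B1=T, B4=T, B4=F
input #5 (b=4, q=7): covers B1=F, B2=T, B3=T, B4=T, B4=F
input #6 (b=6, q=14): covers B1=F, B2=F, B4=T, B4=F
pool-wide coverage (7 outcomes): B1=T, B1=F, B2=T, B2=F, B3=T, B4=T, B4=F
no size-1 subset reaches all 7 outcomes (best union: 5/7)
no size-2 subset reaches all 7 outcomes (best union: 6/7)
the canonical winner is {1, 2, 5}: size 3, full 7-outcome coverage, earliest index list among size-3 covers

Answer: 1, 2, 5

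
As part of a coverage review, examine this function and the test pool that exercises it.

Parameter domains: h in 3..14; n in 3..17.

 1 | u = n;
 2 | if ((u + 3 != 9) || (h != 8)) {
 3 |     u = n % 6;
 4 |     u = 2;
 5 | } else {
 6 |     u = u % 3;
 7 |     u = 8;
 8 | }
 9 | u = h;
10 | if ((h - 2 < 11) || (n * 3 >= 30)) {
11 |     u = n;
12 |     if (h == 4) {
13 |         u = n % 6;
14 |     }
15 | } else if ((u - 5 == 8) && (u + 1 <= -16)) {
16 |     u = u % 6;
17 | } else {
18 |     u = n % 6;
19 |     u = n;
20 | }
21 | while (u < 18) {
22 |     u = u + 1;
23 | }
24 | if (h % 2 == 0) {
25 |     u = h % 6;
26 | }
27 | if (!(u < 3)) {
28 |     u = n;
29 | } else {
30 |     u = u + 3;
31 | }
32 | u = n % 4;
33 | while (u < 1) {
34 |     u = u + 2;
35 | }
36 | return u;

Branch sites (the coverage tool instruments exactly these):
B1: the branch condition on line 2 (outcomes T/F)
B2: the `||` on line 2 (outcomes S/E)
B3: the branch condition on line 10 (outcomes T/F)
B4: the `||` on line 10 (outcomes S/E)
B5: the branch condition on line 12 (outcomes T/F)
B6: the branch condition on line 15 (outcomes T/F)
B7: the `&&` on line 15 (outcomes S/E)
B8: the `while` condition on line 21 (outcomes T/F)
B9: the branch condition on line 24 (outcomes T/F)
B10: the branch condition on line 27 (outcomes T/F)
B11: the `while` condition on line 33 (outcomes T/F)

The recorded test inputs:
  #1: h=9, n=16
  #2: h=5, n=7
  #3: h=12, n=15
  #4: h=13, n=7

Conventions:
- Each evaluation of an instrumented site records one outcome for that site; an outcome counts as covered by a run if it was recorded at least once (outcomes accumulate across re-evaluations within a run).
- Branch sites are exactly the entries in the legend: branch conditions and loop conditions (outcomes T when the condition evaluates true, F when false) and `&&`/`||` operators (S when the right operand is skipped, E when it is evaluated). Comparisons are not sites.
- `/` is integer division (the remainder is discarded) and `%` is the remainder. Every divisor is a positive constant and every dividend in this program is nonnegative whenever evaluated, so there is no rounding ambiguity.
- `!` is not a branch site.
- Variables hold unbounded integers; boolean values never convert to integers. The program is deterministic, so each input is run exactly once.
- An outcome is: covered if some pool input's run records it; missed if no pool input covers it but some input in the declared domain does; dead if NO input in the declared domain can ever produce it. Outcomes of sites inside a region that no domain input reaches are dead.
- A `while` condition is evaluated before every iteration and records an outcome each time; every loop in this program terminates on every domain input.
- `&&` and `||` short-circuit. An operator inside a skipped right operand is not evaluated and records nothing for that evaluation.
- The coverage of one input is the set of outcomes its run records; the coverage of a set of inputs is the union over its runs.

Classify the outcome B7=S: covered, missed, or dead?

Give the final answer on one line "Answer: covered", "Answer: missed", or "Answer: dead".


no pool input records B7=S
but domain input (h=14, n=3) does record it -> reachable, so missed
Answer: missed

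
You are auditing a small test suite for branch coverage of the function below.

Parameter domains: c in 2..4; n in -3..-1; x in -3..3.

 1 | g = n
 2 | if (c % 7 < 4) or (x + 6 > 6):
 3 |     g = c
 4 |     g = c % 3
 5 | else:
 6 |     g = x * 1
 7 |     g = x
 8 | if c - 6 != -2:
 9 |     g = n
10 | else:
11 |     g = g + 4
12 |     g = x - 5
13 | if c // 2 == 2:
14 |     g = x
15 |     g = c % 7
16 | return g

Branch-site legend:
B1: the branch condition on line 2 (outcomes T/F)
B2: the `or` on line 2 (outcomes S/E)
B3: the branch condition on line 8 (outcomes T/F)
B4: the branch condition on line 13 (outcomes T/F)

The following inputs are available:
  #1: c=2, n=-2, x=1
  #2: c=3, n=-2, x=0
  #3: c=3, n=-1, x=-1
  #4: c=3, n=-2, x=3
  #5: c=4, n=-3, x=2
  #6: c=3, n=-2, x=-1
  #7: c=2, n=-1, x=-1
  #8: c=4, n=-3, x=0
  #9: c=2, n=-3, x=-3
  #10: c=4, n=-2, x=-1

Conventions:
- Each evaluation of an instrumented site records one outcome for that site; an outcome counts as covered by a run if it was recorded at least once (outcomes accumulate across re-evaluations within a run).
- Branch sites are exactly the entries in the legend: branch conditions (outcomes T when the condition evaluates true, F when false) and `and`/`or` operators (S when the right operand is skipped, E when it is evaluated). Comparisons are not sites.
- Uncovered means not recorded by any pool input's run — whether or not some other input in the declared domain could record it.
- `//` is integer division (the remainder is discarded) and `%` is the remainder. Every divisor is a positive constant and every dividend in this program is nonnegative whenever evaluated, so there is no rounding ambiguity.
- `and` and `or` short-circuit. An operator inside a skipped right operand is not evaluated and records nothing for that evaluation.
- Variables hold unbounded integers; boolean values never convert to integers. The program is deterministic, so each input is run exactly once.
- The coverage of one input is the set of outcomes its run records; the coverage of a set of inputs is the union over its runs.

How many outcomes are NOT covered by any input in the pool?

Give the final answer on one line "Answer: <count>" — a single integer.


run #1 (c=2, n=-2, x=1) runs B2->S, B1->T, B3->T, B4->F; records B1=T, B2=S, B3=T, B4=F
run #2 (c=3, n=-2, x=0) runs B2->S, B1->T, B3->T, B4->F; records B1=T, B2=S, B3=T, B4=F
run #3 (c=3, n=-1, x=-1) runs B2->S, B1->T, B3->T, B4->F; records B1=T, B2=S, B3=T, B4=F
run #4 (c=3, n=-2, x=3) runs B2->S, B1->T, B3->T, B4->F; records B1=T, B2=S, B3=T, B4=F
run #5 (c=4, n=-3, x=2) runs B2->E, B1->T, B3->F, B4->T; records B1=T, B2=E, B3=F, B4=T
run #6 (c=3, n=-2, x=-1) runs B2->S, B1->T, B3->T, B4->F; records B1=T, B2=S, B3=T, B4=F
run #7 (c=2, n=-1, x=-1) runs B2->S, B1->T, B3->T, B4->F; records B1=T, B2=S, B3=T, B4=F
run #8 (c=4, n=-3, x=0) runs B2->E, B1->F, B3->F, B4->T; records B1=F, B2=E, B3=F, B4=T
run #9 (c=2, n=-3, x=-3) runs B2->S, B1->T, B3->T, B4->F; records B1=T, B2=S, B3=T, B4=F
run #10 (c=4, n=-2, x=-1) runs B2->E, B1->F, B3->F, B4->T; records B1=F, B2=E, B3=F, B4=T
union over the pool: B1=T, B1=F, B2=S, B2=E, B3=T, B3=F, B4=T, B4=F
uncovered (0 of 8): none
Answer: 0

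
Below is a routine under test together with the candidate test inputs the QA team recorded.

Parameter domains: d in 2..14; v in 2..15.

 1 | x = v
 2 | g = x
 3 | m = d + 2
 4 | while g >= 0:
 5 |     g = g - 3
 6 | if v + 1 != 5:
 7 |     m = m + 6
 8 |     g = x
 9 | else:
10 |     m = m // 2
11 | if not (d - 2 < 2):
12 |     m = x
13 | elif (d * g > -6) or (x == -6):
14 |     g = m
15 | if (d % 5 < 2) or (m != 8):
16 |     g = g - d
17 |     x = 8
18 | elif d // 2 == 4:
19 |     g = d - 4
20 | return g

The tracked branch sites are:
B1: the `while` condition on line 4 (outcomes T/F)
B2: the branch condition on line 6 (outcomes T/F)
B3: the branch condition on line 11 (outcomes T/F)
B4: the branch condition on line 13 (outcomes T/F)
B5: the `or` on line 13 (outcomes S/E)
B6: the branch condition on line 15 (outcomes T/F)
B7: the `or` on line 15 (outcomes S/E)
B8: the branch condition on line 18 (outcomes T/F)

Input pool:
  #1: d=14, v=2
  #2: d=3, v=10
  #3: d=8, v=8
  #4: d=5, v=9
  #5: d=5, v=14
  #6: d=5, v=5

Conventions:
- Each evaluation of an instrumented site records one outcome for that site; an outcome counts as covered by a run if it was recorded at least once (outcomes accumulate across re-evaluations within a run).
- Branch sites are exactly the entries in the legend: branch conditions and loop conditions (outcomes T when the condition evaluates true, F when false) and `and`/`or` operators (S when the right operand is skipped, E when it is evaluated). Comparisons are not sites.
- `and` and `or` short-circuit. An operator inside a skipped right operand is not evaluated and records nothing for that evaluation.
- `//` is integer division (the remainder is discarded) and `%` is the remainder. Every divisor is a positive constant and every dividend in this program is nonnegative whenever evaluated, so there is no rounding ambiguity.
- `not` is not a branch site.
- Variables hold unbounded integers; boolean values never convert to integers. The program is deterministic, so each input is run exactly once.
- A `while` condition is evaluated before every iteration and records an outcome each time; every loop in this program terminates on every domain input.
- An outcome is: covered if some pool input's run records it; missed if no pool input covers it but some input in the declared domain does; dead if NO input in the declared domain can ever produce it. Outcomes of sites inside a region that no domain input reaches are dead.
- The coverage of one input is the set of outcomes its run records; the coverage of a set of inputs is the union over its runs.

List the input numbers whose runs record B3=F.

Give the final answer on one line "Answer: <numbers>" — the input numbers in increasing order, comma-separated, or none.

input #1 (d=14, v=2): does not record B3=F
input #2 (d=3, v=10): records B3=F
input #3 (d=8, v=8): does not record B3=F
input #4 (d=5, v=9): does not record B3=F
input #5 (d=5, v=14): does not record B3=F
input #6 (d=5, v=5): does not record B3=F

Answer: 2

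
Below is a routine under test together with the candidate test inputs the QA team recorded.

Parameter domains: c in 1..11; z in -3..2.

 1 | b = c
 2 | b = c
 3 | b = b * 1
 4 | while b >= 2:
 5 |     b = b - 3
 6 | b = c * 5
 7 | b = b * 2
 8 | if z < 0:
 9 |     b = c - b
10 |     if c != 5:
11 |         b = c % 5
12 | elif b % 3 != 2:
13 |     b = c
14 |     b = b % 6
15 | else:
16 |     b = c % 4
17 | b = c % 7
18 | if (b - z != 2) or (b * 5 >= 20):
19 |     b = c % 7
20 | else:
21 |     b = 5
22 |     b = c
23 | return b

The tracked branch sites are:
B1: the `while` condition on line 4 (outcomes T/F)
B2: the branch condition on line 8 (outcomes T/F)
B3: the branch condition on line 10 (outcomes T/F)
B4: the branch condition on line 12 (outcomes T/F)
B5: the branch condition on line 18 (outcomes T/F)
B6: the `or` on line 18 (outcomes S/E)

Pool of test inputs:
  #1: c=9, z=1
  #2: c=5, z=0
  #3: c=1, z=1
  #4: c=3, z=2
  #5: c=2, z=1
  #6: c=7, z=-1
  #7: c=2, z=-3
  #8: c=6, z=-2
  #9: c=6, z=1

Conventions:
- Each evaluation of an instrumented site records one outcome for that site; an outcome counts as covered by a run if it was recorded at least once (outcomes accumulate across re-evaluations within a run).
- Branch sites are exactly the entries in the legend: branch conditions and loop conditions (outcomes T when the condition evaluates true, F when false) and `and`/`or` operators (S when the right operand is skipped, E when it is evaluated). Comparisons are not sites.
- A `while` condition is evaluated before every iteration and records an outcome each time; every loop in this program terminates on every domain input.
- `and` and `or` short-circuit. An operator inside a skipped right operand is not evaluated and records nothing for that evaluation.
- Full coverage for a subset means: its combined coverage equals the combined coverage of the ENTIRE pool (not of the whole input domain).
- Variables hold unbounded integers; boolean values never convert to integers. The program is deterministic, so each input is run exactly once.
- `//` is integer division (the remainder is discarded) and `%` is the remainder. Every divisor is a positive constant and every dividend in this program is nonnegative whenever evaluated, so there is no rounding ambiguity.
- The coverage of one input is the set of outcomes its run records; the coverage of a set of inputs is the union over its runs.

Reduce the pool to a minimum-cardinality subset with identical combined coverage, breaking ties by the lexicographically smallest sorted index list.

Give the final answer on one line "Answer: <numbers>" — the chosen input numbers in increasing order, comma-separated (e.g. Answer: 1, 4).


input #1 (c=9, z=1): events B1->T, B1->T, B1->T, B1->F, B2->F, B4->T, B6->S, B5->T; covers B1=T, B1=F, B2=F, B4=T, B5=T, B6=S
input #2 (c=5, z=0): events B1->T, B1->T, B1->F, B2->F, B4->F, B6->S, B5->T; covers B1=T, B1=F, B2=F, B4=F, B5=T, B6=S
input #3 (c=1, z=1): events B1->F, B2->F, B4->T, B6->S, B5->T; covers B1=F, B2=F, B4=T, B5=T, B6=S
input #4 (c=3, z=2): events B1->T, B1->F, B2->F, B4->T, B6->S, B5->T; covers B1=T, B1=F, B2=F, B4=T, B5=T, B6=S
input #5 (c=2, z=1): events B1->T, B1->F, B2->F, B4->F, B6->S, B5->T; covers B1=T, B1=F, B2=F, B4=F, B5=T, B6=S
input #6 (c=7, z=-1): events B1->T, B1->T, B1->F, B2->T, B3->T, B6->S, B5->T; covers B1=T, B1=F, B2=T, B3=T, B5=T, B6=S
input #7 (c=2, z=-3): events B1->T, B1->F, B2->T, B3->T, B6->S, B5->T; covers B1=T, B1=F, B2=T, B3=T, B5=T, B6=S
input #8 (c=6, z=-2): events B1->T, B1->T, B1->F, B2->T, B3->T, B6->S, B5->T; covers B1=T, B1=F, B2=T, B3=T, B5=T, B6=S
input #9 (c=6, z=1): events B1->T, B1->T, B1->F, B2->F, B4->T, B6->S, B5->T; covers B1=T, B1=F, B2=F, B4=T, B5=T, B6=S
together the pool reaches 9 outcomes: B1=T, B1=F, B2=T, B2=F, B3=T, B4=T, B4=F, B5=T, B6=S
checked all size-1 subsets: none covers 9 outcomes (max 6/9)
checked all size-2 subsets: none covers 9 outcomes (max 8/9)
at size 3, {1, 2, 6} reaches all 9 outcomes; every lexicographically earlier size-3 subset fails
Answer: 1, 2, 6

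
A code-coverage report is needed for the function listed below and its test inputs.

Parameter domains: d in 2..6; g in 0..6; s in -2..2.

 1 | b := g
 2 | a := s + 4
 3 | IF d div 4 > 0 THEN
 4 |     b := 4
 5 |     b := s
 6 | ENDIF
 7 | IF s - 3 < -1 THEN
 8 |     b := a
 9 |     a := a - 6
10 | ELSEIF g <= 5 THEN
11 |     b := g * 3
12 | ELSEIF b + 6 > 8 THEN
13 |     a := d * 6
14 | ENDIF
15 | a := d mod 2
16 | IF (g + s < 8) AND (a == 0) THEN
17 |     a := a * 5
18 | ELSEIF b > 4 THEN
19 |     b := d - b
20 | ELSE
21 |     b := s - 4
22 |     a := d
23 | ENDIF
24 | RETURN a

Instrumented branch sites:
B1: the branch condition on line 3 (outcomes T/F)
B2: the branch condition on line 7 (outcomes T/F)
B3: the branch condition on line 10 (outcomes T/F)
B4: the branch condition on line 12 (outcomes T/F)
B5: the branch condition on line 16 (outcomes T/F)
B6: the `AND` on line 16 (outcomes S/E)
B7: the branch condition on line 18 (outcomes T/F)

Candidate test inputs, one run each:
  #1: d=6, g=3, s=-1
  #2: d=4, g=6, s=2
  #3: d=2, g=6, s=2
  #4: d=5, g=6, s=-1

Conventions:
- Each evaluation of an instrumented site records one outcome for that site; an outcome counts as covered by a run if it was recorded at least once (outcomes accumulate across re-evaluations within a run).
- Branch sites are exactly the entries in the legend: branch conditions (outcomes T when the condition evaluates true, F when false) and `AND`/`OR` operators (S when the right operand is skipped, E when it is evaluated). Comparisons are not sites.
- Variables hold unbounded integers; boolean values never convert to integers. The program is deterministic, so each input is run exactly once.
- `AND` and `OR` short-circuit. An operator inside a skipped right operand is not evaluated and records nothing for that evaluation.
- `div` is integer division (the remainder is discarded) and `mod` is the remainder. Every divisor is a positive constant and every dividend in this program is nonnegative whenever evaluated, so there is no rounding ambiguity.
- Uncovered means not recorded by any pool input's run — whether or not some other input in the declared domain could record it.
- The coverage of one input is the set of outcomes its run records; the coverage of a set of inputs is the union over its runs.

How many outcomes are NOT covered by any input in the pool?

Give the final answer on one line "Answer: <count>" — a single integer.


run #1 (d=6, g=3, s=-1) runs B1->T, B2->T, B6->E, B5->T; records B1=T, B2=T, B5=T, B6=E
run #2 (d=4, g=6, s=2) runs B1->T, B2->F, B3->F, B4->F, B6->S, B5->F, B7->F; records B1=T, B2=F, B3=F, B4=F, B5=F, B6=S, B7=F
run #3 (d=2, g=6, s=2) runs B1->F, B2->F, B3->F, B4->T, B6->S, B5->F, B7->T; records B1=F, B2=F, B3=F, B4=T, B5=F, B6=S, B7=T
run #4 (d=5, g=6, s=-1) runs B1->T, B2->T, B6->E, B5->F, B7->F; records B1=T, B2=T, B5=F, B6=E, B7=F
union over the pool: B1=T, B1=F, B2=T, B2=F, B3=F, B4=T, B4=F, B5=T, B5=F, B6=S, B6=E, B7=T, B7=F
uncovered (1 of 14): B3=T
Answer: 1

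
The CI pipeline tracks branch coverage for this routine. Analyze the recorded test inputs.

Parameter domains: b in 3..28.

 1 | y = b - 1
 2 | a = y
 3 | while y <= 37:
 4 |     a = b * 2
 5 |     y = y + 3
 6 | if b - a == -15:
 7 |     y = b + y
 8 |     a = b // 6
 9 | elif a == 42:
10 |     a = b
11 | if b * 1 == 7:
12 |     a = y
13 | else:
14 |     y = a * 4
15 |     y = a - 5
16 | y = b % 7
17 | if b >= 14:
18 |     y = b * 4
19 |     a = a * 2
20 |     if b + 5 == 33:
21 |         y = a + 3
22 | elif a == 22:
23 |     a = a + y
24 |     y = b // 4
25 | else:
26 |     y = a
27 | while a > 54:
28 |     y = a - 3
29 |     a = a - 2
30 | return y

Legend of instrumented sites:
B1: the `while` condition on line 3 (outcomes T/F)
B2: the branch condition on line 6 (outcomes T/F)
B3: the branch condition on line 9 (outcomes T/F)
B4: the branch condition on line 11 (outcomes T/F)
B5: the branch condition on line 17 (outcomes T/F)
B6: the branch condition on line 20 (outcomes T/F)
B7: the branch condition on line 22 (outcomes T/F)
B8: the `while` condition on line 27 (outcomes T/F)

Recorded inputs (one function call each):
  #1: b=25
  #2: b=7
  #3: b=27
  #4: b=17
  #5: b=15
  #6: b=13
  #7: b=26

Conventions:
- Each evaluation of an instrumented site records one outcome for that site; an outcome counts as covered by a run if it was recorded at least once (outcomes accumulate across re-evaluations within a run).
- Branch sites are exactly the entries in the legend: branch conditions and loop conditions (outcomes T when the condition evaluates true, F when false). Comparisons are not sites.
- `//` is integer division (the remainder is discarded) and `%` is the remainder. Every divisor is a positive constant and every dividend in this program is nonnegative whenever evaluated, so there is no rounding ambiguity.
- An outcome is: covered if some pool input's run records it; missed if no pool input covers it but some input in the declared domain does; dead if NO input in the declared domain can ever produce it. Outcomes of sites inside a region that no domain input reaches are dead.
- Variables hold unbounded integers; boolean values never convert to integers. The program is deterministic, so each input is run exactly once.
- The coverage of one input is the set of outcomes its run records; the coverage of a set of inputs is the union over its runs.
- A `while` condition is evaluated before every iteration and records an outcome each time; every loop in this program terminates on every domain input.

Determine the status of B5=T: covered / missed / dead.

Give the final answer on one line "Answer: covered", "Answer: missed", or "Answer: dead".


B5=T is recorded by pool input(s) 1, 3, 4, 5, 7 -> covered
Answer: covered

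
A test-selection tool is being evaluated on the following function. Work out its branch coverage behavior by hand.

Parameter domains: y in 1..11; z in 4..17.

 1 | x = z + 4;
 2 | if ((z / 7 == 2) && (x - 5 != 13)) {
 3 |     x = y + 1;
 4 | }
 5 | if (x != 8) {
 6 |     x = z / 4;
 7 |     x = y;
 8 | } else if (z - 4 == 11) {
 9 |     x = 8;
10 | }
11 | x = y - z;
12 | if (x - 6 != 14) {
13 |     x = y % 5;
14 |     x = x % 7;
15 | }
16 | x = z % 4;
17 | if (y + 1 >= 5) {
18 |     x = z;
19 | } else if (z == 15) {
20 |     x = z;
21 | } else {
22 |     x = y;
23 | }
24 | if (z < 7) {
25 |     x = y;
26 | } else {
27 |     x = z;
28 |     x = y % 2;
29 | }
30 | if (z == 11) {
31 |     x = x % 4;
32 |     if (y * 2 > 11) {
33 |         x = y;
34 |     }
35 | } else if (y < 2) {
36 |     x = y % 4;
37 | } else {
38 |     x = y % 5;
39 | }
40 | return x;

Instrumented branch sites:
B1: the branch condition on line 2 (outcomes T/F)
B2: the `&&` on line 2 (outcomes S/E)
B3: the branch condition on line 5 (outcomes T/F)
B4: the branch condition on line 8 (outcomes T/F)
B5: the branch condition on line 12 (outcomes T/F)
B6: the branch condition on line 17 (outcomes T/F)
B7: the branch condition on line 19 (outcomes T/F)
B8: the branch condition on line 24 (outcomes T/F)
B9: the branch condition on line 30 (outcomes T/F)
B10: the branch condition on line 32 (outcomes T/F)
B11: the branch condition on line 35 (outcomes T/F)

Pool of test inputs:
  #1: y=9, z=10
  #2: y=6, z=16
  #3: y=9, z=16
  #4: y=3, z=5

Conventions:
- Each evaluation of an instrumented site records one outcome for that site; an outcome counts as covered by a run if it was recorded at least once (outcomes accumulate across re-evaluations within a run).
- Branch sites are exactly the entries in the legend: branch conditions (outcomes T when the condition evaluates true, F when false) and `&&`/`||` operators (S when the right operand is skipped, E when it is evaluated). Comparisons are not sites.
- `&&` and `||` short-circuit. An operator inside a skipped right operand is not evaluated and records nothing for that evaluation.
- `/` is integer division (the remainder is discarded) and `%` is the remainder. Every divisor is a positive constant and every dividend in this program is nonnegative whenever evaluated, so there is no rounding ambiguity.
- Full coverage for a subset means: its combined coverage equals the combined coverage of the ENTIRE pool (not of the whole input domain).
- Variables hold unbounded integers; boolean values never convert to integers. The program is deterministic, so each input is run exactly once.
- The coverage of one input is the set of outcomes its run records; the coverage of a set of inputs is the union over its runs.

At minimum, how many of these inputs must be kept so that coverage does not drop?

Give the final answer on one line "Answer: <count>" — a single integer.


#1 (y=9, z=10) -> B2->S, B1->F, B3->T, B5->T, B6->T, B8->F, B9->F, B11->F; covered: B1=F, B2=S, B3=T, B5=T, B6=T, B8=F, B9=F, B11=F
#2 (y=6, z=16) -> B2->E, B1->T, B3->T, B5->T, B6->T, B8->F, B9->F, B11->F; covered: B1=T, B2=E, B3=T, B5=T, B6=T, B8=F, B9=F, B11=F
#3 (y=9, z=16) -> B2->E, B1->T, B3->T, B5->T, B6->T, B8->F, B9->F, B11->F; covered: B1=T, B2=E, B3=T, B5=T, B6=T, B8=F, B9=F, B11=F
#4 (y=3, z=5) -> B2->S, B1->F, B3->T, B5->T, B6->F, B7->F, B8->T, B9->F, B11->F; covered: B1=F, B2=S, B3=T, B5=T, B6=F, B7=F, B8=T, B9=F, B11=F
the full pool covers 13 outcomes: B1=T, B1=F, B2=S, B2=E, B3=T, B5=T, B6=T, B6=F, B7=F, B8=T, B8=F, B9=F, B11=F
checked all size-1 subsets: none covers 13 outcomes (max 9/13)
inputs {2, 4} (size 2) cover everything; no size-2 subset with a lexicographically smaller index list covers all 13
Answer: 2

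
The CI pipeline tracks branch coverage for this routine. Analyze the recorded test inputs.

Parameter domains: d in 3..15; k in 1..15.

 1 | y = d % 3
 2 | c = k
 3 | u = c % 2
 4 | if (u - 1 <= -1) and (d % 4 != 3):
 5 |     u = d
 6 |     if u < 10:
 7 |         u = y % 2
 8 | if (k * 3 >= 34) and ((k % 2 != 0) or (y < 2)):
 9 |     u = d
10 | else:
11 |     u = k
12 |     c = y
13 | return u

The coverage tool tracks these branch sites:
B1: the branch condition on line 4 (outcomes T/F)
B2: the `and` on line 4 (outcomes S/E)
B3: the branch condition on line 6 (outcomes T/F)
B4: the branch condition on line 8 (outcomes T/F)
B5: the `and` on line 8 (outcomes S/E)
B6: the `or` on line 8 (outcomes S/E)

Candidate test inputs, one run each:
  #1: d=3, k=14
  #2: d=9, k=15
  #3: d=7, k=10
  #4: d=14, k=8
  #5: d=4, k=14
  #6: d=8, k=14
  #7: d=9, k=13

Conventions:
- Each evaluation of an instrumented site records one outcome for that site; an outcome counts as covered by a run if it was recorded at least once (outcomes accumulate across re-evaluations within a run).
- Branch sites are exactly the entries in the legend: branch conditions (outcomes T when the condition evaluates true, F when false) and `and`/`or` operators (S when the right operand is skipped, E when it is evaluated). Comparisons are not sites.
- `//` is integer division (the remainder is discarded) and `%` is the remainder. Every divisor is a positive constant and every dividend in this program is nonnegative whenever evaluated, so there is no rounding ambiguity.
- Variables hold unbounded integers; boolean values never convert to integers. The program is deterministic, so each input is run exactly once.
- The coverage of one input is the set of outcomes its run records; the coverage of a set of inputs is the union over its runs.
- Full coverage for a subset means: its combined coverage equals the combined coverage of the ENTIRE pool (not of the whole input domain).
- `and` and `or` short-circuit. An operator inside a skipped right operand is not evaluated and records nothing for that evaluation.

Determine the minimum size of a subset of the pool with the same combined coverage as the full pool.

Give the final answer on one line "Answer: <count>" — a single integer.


test 1 (d=3, k=14) fires B2->E, B1->F, B5->E, B6->E, B4->T; hits B1=F, B2=E, B4=T, B5=E, B6=E
test 2 (d=9, k=15) fires B2->S, B1->F, B5->E, B6->S, B4->T; hits B1=F, B2=S, B4=T, B5=E, B6=S
test 3 (d=7, k=10) fires B2->E, B1->F, B5->S, B4->F; hits B1=F, B2=E, B4=F, B5=S
test 4 (d=14, k=8) fires B2->E, B1->T, B3->F, B5->S, B4->F; hits B1=T, B2=E, B3=F, B4=F, B5=S
test 5 (d=4, k=14) fires B2->E, B1->T, B3->T, B5->E, B6->E, B4->T; hits B1=T, B2=E, B3=T, B4=T, B5=E, B6=E
test 6 (d=8, k=14) fires B2->E, B1->T, B3->T, B5->E, B6->E, B4->F; hits B1=T, B2=E, B3=T, B4=F, B5=E, B6=E
test 7 (d=9, k=13) fires B2->S, B1->F, B5->E, B6->S, B4->T; hits B1=F, B2=S, B4=T, B5=E, B6=S
the full pool covers 12 outcomes: B1=T, B1=F, B2=S, B2=E, B3=T, B3=F, B4=T, B4=F, B5=S, B5=E, B6=S, B6=E
size 1 is not enough: best union over all size-1 subsets is 6/12
size 2 is not enough: best union over all size-2 subsets is 10/12
at size 3, {2, 4, 5} reaches all 12 outcomes; every lexicographically earlier size-3 subset fails
Answer: 3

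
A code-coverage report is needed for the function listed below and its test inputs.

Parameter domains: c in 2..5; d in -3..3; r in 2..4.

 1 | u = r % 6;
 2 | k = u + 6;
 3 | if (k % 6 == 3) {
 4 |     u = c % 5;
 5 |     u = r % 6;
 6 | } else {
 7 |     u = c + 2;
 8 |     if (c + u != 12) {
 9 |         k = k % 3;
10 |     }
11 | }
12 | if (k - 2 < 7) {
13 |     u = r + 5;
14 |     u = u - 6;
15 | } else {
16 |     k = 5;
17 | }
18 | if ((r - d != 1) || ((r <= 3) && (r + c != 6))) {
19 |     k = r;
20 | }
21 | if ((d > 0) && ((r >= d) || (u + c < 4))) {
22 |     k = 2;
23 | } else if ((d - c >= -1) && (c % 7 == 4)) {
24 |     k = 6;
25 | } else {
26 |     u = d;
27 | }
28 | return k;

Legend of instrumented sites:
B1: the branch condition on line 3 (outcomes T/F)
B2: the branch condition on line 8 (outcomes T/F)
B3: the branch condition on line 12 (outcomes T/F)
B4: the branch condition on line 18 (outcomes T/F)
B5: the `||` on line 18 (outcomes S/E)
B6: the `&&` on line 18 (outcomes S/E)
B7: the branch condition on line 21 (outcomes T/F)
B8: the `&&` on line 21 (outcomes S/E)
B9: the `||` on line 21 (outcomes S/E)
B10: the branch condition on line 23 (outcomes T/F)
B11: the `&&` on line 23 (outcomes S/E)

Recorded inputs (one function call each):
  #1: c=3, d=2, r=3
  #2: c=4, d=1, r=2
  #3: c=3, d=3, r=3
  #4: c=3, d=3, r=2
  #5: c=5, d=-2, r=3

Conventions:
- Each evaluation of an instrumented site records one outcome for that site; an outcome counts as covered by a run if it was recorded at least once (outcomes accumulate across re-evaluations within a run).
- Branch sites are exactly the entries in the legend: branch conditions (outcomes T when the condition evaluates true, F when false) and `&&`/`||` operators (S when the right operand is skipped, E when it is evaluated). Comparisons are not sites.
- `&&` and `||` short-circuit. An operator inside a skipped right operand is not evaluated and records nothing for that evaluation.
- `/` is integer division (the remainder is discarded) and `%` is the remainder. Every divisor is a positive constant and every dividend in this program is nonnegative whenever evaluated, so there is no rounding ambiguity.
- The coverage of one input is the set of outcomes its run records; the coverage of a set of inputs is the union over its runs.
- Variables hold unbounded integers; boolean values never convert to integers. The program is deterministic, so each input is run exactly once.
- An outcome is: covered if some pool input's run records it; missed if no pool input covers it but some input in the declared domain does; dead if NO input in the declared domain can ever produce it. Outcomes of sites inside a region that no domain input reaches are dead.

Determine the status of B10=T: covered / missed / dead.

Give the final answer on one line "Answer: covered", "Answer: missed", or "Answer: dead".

no pool input records B10=T
but domain input (c=4, d=3, r=2) does record it -> reachable, so missed

Answer: missed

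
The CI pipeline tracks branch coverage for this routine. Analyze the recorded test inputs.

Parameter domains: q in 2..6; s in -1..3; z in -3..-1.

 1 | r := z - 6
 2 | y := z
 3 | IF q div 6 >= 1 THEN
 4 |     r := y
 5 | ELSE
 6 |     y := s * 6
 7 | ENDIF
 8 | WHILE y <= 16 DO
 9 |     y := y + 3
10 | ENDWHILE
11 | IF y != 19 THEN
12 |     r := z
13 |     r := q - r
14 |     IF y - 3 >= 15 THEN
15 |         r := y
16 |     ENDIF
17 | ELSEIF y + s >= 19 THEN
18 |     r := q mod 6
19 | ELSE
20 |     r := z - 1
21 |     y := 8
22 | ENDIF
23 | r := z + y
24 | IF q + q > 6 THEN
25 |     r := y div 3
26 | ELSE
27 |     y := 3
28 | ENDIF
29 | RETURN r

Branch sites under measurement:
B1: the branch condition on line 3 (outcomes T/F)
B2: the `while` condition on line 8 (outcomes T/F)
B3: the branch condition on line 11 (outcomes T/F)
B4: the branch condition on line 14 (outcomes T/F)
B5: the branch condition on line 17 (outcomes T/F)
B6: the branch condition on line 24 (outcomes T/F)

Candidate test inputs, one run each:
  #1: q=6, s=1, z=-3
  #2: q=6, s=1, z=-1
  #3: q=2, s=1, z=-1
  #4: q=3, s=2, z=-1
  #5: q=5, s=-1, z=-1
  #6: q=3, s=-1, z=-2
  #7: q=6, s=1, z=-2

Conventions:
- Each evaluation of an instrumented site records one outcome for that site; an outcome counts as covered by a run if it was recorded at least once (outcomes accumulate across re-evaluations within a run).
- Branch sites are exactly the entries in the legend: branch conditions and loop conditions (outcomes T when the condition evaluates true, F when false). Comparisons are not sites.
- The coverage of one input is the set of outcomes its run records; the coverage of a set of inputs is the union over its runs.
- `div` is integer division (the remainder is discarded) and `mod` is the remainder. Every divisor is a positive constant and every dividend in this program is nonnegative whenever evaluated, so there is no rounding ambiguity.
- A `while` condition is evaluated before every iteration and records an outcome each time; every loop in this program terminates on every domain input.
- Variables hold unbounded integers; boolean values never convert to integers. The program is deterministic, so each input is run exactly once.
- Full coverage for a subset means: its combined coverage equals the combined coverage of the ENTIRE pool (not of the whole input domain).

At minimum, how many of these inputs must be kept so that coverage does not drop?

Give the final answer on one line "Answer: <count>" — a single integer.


test 1 (q=6, s=1, z=-3) hits B1=T, B2=T, B2=F, B3=T, B4=T, B6=T
test 2 (q=6, s=1, z=-1) hits B1=T, B2=T, B2=F, B3=T, B4=F, B6=T
test 3 (q=2, s=1, z=-1) hits B1=F, B2=T, B2=F, B3=T, B4=T, B6=F
test 4 (q=3, s=2, z=-1) hits B1=F, B2=T, B2=F, B3=T, B4=T, B6=F
test 5 (q=5, s=-1, z=-1) hits B1=F, B2=T, B2=F, B3=T, B4=T, B6=T
test 6 (q=3, s=-1, z=-2) hits B1=F, B2=T, B2=F, B3=T, B4=T, B6=F
test 7 (q=6, s=1, z=-2) hits B1=T, B2=T, B2=F, B3=F, B5=T, B6=T
union over all inputs: B1=T, B1=F, B2=T, B2=F, B3=T, B3=F, B4=T, B4=F, B5=T, B6=T, B6=F (11 outcomes)
no size-1 subset reaches all 11 outcomes (best union: 6/11)
no size-2 subset reaches all 11 outcomes (best union: 10/11)
at size 3, {2, 3, 7} reaches all 11 outcomes; every lexicographically earlier size-3 subset fails
Answer: 3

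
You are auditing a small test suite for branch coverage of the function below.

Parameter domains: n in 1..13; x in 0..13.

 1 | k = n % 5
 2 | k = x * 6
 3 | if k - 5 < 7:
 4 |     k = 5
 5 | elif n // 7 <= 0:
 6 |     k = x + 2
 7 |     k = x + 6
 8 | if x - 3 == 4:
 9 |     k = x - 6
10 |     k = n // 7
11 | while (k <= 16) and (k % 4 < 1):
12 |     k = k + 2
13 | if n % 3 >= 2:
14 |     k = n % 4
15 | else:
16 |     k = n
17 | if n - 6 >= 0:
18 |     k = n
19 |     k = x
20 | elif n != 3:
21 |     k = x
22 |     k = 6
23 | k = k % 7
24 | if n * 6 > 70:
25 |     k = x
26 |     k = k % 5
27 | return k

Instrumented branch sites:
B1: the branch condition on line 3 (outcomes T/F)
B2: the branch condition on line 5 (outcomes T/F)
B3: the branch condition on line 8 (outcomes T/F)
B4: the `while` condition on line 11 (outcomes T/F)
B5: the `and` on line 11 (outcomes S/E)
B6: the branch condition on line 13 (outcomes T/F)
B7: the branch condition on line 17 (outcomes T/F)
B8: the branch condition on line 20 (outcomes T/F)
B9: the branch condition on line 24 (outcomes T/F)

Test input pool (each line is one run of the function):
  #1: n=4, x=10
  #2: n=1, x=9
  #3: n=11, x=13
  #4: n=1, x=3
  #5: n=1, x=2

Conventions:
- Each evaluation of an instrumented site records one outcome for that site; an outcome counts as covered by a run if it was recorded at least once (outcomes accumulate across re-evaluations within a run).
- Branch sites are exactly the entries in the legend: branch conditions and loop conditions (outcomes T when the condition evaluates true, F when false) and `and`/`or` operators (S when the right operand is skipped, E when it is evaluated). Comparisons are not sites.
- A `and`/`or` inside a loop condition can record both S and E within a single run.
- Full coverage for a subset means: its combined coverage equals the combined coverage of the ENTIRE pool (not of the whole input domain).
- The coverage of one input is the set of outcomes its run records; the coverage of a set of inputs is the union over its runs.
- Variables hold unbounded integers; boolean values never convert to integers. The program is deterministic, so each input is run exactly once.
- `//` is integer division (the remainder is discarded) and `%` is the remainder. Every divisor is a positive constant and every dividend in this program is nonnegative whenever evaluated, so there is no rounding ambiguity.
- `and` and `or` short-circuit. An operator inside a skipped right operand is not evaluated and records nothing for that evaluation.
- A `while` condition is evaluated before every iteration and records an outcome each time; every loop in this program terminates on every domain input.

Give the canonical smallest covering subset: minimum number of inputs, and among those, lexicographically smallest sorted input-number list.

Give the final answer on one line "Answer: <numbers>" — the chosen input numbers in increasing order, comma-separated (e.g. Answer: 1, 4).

input #1 (n=4, x=10): covers B1=F, B2=T, B3=F, B4=T, B4=F, B5=S, B5=E, B6=F, B7=F, B8=T, B9=F
input #2 (n=1, x=9): covers B1=F, B2=T, B3=F, B4=F, B5=E, B6=F, B7=F, B8=T, B9=F
input #3 (n=11, x=13): covers B1=F, B2=F, B3=F, B4=F, B5=S, B6=T, B7=T, B9=F
input #4 (n=1, x=3): covers B1=F, B2=T, B3=F, B4=F, B5=E, B6=F, B7=F, B8=T, B9=F
input #5 (n=1, x=2): covers B1=F, B2=T, B3=F, B4=T, B4=F, B5=E, B6=F, B7=F, B8=T, B9=F
pool-wide coverage (14 outcomes): B1=F, B2=T, B2=F, B3=F, B4=T, B4=F, B5=S, B5=E, B6=T, B6=F, B7=T, B7=F, B8=T, B9=F
checked all size-1 subsets: none covers 14 outcomes (max 11/14)
the canonical winner is {1, 3}: size 2, full 14-outcome coverage, earliest index list among size-2 covers

Answer: 1, 3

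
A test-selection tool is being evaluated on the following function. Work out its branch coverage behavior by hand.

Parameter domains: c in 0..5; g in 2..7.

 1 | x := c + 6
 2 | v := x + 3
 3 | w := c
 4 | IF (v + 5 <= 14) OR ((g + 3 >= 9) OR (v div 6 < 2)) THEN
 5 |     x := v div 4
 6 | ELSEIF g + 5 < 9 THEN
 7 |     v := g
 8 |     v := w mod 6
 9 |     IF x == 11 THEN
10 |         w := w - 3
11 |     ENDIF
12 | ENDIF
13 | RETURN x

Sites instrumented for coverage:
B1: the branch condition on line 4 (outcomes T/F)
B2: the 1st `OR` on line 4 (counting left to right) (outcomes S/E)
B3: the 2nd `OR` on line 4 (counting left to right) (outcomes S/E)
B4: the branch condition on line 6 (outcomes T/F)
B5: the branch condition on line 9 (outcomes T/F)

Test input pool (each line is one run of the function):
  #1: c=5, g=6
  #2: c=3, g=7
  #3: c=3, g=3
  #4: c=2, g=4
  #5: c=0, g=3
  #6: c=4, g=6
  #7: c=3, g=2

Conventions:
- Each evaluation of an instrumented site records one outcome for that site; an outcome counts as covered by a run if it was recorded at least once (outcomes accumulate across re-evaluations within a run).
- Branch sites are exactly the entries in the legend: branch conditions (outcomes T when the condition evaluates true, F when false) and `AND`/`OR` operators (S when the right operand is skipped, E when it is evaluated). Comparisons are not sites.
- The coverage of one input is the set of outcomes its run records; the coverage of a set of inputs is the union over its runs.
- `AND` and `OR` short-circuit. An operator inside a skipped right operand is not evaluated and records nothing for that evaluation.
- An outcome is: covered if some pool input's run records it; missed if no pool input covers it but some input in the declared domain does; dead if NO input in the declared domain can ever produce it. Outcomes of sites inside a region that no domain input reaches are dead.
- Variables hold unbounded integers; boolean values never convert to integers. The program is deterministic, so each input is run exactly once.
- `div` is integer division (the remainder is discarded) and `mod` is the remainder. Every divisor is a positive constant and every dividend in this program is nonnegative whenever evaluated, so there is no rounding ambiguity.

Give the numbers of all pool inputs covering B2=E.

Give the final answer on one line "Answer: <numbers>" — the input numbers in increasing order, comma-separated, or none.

input #1 (c=5, g=6): covers B2=E
input #2 (c=3, g=7): covers B2=E
input #3 (c=3, g=3): covers B2=E
input #4 (c=2, g=4): covers B2=E
input #5 (c=0, g=3): misses B2=E
input #6 (c=4, g=6): covers B2=E
input #7 (c=3, g=2): covers B2=E

Answer: 1, 2, 3, 4, 6, 7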